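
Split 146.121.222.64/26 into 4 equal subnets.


New prefix = 26 + 2 = 28
Each subnet has 16 addresses
  146.121.222.64/28
  146.121.222.80/28
  146.121.222.96/28
  146.121.222.112/28
Subnets: 146.121.222.64/28, 146.121.222.80/28, 146.121.222.96/28, 146.121.222.112/28


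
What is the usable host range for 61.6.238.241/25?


Network: 61.6.238.128
Broadcast: 61.6.238.255
First usable = network + 1
Last usable = broadcast - 1
Range: 61.6.238.129 to 61.6.238.254


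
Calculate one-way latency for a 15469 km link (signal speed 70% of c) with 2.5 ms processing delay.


Speed = 0.7 * 3e5 km/s = 210000 km/s
Propagation delay = 15469 / 210000 = 0.0737 s = 73.6619 ms
Processing delay = 2.5 ms
Total one-way latency = 76.1619 ms


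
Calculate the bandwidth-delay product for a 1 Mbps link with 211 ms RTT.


BDP = bandwidth * RTT
= 1 Mbps * 211 ms
= 1 * 1e6 * 211 / 1000 bits
= 211000 bits
= 26375 bytes
= 25.7568 KB
BDP = 211000 bits (26375 bytes)


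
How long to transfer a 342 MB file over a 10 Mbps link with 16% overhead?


Effective throughput = 10 * (1 - 16/100) = 8.4 Mbps
File size in Mb = 342 * 8 = 2736 Mb
Time = 2736 / 8.4
Time = 325.7143 seconds


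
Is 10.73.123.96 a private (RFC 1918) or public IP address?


RFC 1918 private ranges:
  10.0.0.0/8 (10.0.0.0 - 10.255.255.255)
  172.16.0.0/12 (172.16.0.0 - 172.31.255.255)
  192.168.0.0/16 (192.168.0.0 - 192.168.255.255)
Private (in 10.0.0.0/8)


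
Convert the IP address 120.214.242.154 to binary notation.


120 = 01111000
214 = 11010110
242 = 11110010
154 = 10011010
Binary: 01111000.11010110.11110010.10011010


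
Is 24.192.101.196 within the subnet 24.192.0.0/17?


Subnet network: 24.192.0.0
Test IP AND mask: 24.192.0.0
Yes, 24.192.101.196 is in 24.192.0.0/17


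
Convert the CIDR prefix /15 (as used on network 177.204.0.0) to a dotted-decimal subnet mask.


/15 means 15 network bits, 17 host bits
Binary: 11111111111111100000000000000000
Mask: 255.254.0.0


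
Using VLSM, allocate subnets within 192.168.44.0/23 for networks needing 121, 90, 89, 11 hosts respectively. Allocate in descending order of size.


121 hosts -> /25 (126 usable): 192.168.44.0/25
90 hosts -> /25 (126 usable): 192.168.44.128/25
89 hosts -> /25 (126 usable): 192.168.45.0/25
11 hosts -> /28 (14 usable): 192.168.45.128/28
Allocation: 192.168.44.0/25 (121 hosts, 126 usable); 192.168.44.128/25 (90 hosts, 126 usable); 192.168.45.0/25 (89 hosts, 126 usable); 192.168.45.128/28 (11 hosts, 14 usable)


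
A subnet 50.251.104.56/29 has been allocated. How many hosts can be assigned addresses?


Host bits = 32 - 29 = 3
Total addresses = 2^3 = 8
Usable = total - 2 (network and broadcast)
Usable hosts: 6


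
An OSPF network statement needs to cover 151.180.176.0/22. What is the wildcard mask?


Subnet mask: 255.255.252.0
Wildcard = 255.255.255.255 - subnet mask
255 - 255 = 0
255 - 255 = 0
255 - 252 = 3
255 - 0 = 255
Wildcard: 0.0.3.255


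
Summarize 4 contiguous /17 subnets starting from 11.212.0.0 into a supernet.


Original prefix: /17
Number of subnets: 4 = 2^2
New prefix = 17 - 2 = 15
Supernet: 11.212.0.0/15


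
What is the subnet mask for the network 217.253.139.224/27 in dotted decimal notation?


/27 means 27 network bits, 5 host bits
Binary: 11111111111111111111111111100000
Mask: 255.255.255.224


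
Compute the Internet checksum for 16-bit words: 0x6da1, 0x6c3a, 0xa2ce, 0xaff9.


Sum all words (with carry folding):
+ 0x6da1 = 0x6da1
+ 0x6c3a = 0xd9db
+ 0xa2ce = 0x7caa
+ 0xaff9 = 0x2ca4
One's complement: ~0x2ca4
Checksum = 0xd35b


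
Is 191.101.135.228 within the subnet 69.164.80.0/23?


Subnet network: 69.164.80.0
Test IP AND mask: 191.101.134.0
No, 191.101.135.228 is not in 69.164.80.0/23


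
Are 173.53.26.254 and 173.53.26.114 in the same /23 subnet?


Mask: 255.255.254.0
173.53.26.254 AND mask = 173.53.26.0
173.53.26.114 AND mask = 173.53.26.0
Yes, same subnet (173.53.26.0)


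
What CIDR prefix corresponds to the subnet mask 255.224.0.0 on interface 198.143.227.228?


Binary: 11111111.11100000.00000000.00000000
Count leading 1s
Prefix: /11


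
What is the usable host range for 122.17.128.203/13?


Network: 122.16.0.0
Broadcast: 122.23.255.255
First usable = network + 1
Last usable = broadcast - 1
Range: 122.16.0.1 to 122.23.255.254


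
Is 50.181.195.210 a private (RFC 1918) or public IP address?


RFC 1918 private ranges:
  10.0.0.0/8 (10.0.0.0 - 10.255.255.255)
  172.16.0.0/12 (172.16.0.0 - 172.31.255.255)
  192.168.0.0/16 (192.168.0.0 - 192.168.255.255)
Public (not in any RFC 1918 range)


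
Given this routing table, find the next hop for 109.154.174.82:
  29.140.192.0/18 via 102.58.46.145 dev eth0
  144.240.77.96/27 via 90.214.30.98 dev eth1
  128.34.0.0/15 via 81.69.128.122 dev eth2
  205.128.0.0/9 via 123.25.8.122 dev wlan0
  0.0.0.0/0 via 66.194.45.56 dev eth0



Longest prefix match for 109.154.174.82:
  /18 29.140.192.0: no
  /27 144.240.77.96: no
  /15 128.34.0.0: no
  /9 205.128.0.0: no
  /0 0.0.0.0: MATCH
Selected: next-hop 66.194.45.56 via eth0 (matched /0)


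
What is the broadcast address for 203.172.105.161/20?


Network: 203.172.96.0/20
Host bits = 12
Set all host bits to 1:
Broadcast: 203.172.111.255


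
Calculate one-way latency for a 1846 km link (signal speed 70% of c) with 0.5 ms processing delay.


Speed = 0.7 * 3e5 km/s = 210000 km/s
Propagation delay = 1846 / 210000 = 0.0088 s = 8.7905 ms
Processing delay = 0.5 ms
Total one-way latency = 9.2905 ms


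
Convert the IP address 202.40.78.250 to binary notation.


202 = 11001010
40 = 00101000
78 = 01001110
250 = 11111010
Binary: 11001010.00101000.01001110.11111010


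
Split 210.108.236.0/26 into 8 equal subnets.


New prefix = 26 + 3 = 29
Each subnet has 8 addresses
  210.108.236.0/29
  210.108.236.8/29
  210.108.236.16/29
  210.108.236.24/29
  210.108.236.32/29
  210.108.236.40/29
  210.108.236.48/29
  210.108.236.56/29
Subnets: 210.108.236.0/29, 210.108.236.8/29, 210.108.236.16/29, 210.108.236.24/29, 210.108.236.32/29, 210.108.236.40/29, 210.108.236.48/29, 210.108.236.56/29


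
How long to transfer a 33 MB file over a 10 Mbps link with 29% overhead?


Effective throughput = 10 * (1 - 29/100) = 7.1 Mbps
File size in Mb = 33 * 8 = 264 Mb
Time = 264 / 7.1
Time = 37.1831 seconds


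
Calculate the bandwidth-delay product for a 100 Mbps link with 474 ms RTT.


BDP = bandwidth * RTT
= 100 Mbps * 474 ms
= 100 * 1e6 * 474 / 1000 bits
= 47400000 bits
= 5925000 bytes
= 5786.1328 KB
BDP = 47400000 bits (5925000 bytes)


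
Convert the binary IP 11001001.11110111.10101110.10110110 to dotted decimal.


11001001 = 201
11110111 = 247
10101110 = 174
10110110 = 182
IP: 201.247.174.182


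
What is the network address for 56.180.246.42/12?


IP:   00111000.10110100.11110110.00101010
Mask: 11111111.11110000.00000000.00000000
AND operation:
Net:  00111000.10110000.00000000.00000000
Network: 56.176.0.0/12


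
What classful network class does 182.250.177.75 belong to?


First octet: 182
Binary: 10110110
10xxxxxx -> Class B (128-191)
Class B, default mask 255.255.0.0 (/16)


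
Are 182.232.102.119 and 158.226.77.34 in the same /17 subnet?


Mask: 255.255.128.0
182.232.102.119 AND mask = 182.232.0.0
158.226.77.34 AND mask = 158.226.0.0
No, different subnets (182.232.0.0 vs 158.226.0.0)


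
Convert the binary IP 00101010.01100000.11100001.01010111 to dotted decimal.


00101010 = 42
01100000 = 96
11100001 = 225
01010111 = 87
IP: 42.96.225.87


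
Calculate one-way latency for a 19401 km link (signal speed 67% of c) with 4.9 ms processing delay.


Speed = 0.67 * 3e5 km/s = 201000 km/s
Propagation delay = 19401 / 201000 = 0.0965 s = 96.5224 ms
Processing delay = 4.9 ms
Total one-way latency = 101.4224 ms


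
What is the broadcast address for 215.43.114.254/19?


Network: 215.43.96.0/19
Host bits = 13
Set all host bits to 1:
Broadcast: 215.43.127.255


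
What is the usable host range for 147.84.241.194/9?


Network: 147.0.0.0
Broadcast: 147.127.255.255
First usable = network + 1
Last usable = broadcast - 1
Range: 147.0.0.1 to 147.127.255.254


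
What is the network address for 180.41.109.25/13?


IP:   10110100.00101001.01101101.00011001
Mask: 11111111.11111000.00000000.00000000
AND operation:
Net:  10110100.00101000.00000000.00000000
Network: 180.40.0.0/13


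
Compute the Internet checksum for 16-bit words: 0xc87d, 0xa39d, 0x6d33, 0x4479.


Sum all words (with carry folding):
+ 0xc87d = 0xc87d
+ 0xa39d = 0x6c1b
+ 0x6d33 = 0xd94e
+ 0x4479 = 0x1dc8
One's complement: ~0x1dc8
Checksum = 0xe237


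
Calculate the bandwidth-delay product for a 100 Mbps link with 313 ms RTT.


BDP = bandwidth * RTT
= 100 Mbps * 313 ms
= 100 * 1e6 * 313 / 1000 bits
= 31300000 bits
= 3912500 bytes
= 3820.8008 KB
BDP = 31300000 bits (3912500 bytes)


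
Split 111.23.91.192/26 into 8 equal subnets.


New prefix = 26 + 3 = 29
Each subnet has 8 addresses
  111.23.91.192/29
  111.23.91.200/29
  111.23.91.208/29
  111.23.91.216/29
  111.23.91.224/29
  111.23.91.232/29
  111.23.91.240/29
  111.23.91.248/29
Subnets: 111.23.91.192/29, 111.23.91.200/29, 111.23.91.208/29, 111.23.91.216/29, 111.23.91.224/29, 111.23.91.232/29, 111.23.91.240/29, 111.23.91.248/29


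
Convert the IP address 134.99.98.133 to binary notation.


134 = 10000110
99 = 01100011
98 = 01100010
133 = 10000101
Binary: 10000110.01100011.01100010.10000101


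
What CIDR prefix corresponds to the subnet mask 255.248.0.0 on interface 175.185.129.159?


Binary: 11111111.11111000.00000000.00000000
Count leading 1s
Prefix: /13


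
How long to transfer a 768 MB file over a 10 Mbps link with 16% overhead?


Effective throughput = 10 * (1 - 16/100) = 8.4 Mbps
File size in Mb = 768 * 8 = 6144 Mb
Time = 6144 / 8.4
Time = 731.4286 seconds


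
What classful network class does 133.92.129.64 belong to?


First octet: 133
Binary: 10000101
10xxxxxx -> Class B (128-191)
Class B, default mask 255.255.0.0 (/16)


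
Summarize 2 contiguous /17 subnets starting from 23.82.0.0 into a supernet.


Original prefix: /17
Number of subnets: 2 = 2^1
New prefix = 17 - 1 = 16
Supernet: 23.82.0.0/16


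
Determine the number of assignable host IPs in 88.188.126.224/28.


Host bits = 32 - 28 = 4
Total addresses = 2^4 = 16
Usable = total - 2 (network and broadcast)
Usable hosts: 14


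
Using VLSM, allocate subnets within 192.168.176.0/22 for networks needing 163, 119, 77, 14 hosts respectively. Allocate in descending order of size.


163 hosts -> /24 (254 usable): 192.168.176.0/24
119 hosts -> /25 (126 usable): 192.168.177.0/25
77 hosts -> /25 (126 usable): 192.168.177.128/25
14 hosts -> /28 (14 usable): 192.168.178.0/28
Allocation: 192.168.176.0/24 (163 hosts, 254 usable); 192.168.177.0/25 (119 hosts, 126 usable); 192.168.177.128/25 (77 hosts, 126 usable); 192.168.178.0/28 (14 hosts, 14 usable)


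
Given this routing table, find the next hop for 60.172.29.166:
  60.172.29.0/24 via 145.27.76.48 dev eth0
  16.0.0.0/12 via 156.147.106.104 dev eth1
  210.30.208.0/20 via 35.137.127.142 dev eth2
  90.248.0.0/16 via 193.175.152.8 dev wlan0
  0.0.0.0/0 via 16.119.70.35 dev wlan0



Longest prefix match for 60.172.29.166:
  /24 60.172.29.0: MATCH
  /12 16.0.0.0: no
  /20 210.30.208.0: no
  /16 90.248.0.0: no
  /0 0.0.0.0: MATCH
Selected: next-hop 145.27.76.48 via eth0 (matched /24)


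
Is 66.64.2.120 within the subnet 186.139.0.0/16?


Subnet network: 186.139.0.0
Test IP AND mask: 66.64.0.0
No, 66.64.2.120 is not in 186.139.0.0/16


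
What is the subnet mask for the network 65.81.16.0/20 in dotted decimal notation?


/20 means 20 network bits, 12 host bits
Binary: 11111111111111111111000000000000
Mask: 255.255.240.0


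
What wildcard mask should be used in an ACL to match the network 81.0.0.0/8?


Subnet mask: 255.0.0.0
Wildcard = 255.255.255.255 - subnet mask
255 - 255 = 0
255 - 0 = 255
255 - 0 = 255
255 - 0 = 255
Wildcard: 0.255.255.255


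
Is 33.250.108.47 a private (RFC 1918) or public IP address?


RFC 1918 private ranges:
  10.0.0.0/8 (10.0.0.0 - 10.255.255.255)
  172.16.0.0/12 (172.16.0.0 - 172.31.255.255)
  192.168.0.0/16 (192.168.0.0 - 192.168.255.255)
Public (not in any RFC 1918 range)


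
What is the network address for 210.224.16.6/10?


IP:   11010010.11100000.00010000.00000110
Mask: 11111111.11000000.00000000.00000000
AND operation:
Net:  11010010.11000000.00000000.00000000
Network: 210.192.0.0/10


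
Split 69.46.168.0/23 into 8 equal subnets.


New prefix = 23 + 3 = 26
Each subnet has 64 addresses
  69.46.168.0/26
  69.46.168.64/26
  69.46.168.128/26
  69.46.168.192/26
  69.46.169.0/26
  69.46.169.64/26
  69.46.169.128/26
  69.46.169.192/26
Subnets: 69.46.168.0/26, 69.46.168.64/26, 69.46.168.128/26, 69.46.168.192/26, 69.46.169.0/26, 69.46.169.64/26, 69.46.169.128/26, 69.46.169.192/26


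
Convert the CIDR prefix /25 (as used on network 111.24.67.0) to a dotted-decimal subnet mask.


/25 means 25 network bits, 7 host bits
Binary: 11111111111111111111111110000000
Mask: 255.255.255.128


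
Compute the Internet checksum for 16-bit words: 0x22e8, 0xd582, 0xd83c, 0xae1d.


Sum all words (with carry folding):
+ 0x22e8 = 0x22e8
+ 0xd582 = 0xf86a
+ 0xd83c = 0xd0a7
+ 0xae1d = 0x7ec5
One's complement: ~0x7ec5
Checksum = 0x813a


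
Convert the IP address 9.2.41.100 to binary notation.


9 = 00001001
2 = 00000010
41 = 00101001
100 = 01100100
Binary: 00001001.00000010.00101001.01100100


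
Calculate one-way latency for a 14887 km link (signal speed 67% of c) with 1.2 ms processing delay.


Speed = 0.67 * 3e5 km/s = 201000 km/s
Propagation delay = 14887 / 201000 = 0.0741 s = 74.0647 ms
Processing delay = 1.2 ms
Total one-way latency = 75.2647 ms


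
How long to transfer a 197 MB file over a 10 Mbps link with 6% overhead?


Effective throughput = 10 * (1 - 6/100) = 9.4 Mbps
File size in Mb = 197 * 8 = 1576 Mb
Time = 1576 / 9.4
Time = 167.6596 seconds


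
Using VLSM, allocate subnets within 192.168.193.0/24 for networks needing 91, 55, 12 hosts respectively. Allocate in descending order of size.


91 hosts -> /25 (126 usable): 192.168.193.0/25
55 hosts -> /26 (62 usable): 192.168.193.128/26
12 hosts -> /28 (14 usable): 192.168.193.192/28
Allocation: 192.168.193.0/25 (91 hosts, 126 usable); 192.168.193.128/26 (55 hosts, 62 usable); 192.168.193.192/28 (12 hosts, 14 usable)


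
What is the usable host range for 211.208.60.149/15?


Network: 211.208.0.0
Broadcast: 211.209.255.255
First usable = network + 1
Last usable = broadcast - 1
Range: 211.208.0.1 to 211.209.255.254


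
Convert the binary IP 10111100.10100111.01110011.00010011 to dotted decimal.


10111100 = 188
10100111 = 167
01110011 = 115
00010011 = 19
IP: 188.167.115.19


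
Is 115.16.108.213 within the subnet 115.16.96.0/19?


Subnet network: 115.16.96.0
Test IP AND mask: 115.16.96.0
Yes, 115.16.108.213 is in 115.16.96.0/19


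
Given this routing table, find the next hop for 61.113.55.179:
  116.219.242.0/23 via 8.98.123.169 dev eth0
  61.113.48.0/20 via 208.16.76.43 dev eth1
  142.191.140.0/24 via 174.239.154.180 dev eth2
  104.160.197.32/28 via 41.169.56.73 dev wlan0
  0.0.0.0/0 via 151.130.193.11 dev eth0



Longest prefix match for 61.113.55.179:
  /23 116.219.242.0: no
  /20 61.113.48.0: MATCH
  /24 142.191.140.0: no
  /28 104.160.197.32: no
  /0 0.0.0.0: MATCH
Selected: next-hop 208.16.76.43 via eth1 (matched /20)


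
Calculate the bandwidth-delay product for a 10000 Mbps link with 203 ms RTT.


BDP = bandwidth * RTT
= 10000 Mbps * 203 ms
= 10000 * 1e6 * 203 / 1000 bits
= 2030000000 bits
= 253750000 bytes
= 247802.7344 KB
BDP = 2030000000 bits (253750000 bytes)


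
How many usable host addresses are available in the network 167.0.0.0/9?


Host bits = 32 - 9 = 23
Total addresses = 2^23 = 8388608
Usable = total - 2 (network and broadcast)
Usable hosts: 8388606


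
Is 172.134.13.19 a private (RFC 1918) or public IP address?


RFC 1918 private ranges:
  10.0.0.0/8 (10.0.0.0 - 10.255.255.255)
  172.16.0.0/12 (172.16.0.0 - 172.31.255.255)
  192.168.0.0/16 (192.168.0.0 - 192.168.255.255)
Public (not in any RFC 1918 range)


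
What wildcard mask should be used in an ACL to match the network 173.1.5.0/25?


Subnet mask: 255.255.255.128
Wildcard = 255.255.255.255 - subnet mask
255 - 255 = 0
255 - 255 = 0
255 - 255 = 0
255 - 128 = 127
Wildcard: 0.0.0.127


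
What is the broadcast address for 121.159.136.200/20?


Network: 121.159.128.0/20
Host bits = 12
Set all host bits to 1:
Broadcast: 121.159.143.255


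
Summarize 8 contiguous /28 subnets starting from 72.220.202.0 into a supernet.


Original prefix: /28
Number of subnets: 8 = 2^3
New prefix = 28 - 3 = 25
Supernet: 72.220.202.0/25


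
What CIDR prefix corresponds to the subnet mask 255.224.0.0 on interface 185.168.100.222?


Binary: 11111111.11100000.00000000.00000000
Count leading 1s
Prefix: /11


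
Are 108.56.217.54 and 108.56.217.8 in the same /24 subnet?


Mask: 255.255.255.0
108.56.217.54 AND mask = 108.56.217.0
108.56.217.8 AND mask = 108.56.217.0
Yes, same subnet (108.56.217.0)


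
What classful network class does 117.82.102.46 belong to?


First octet: 117
Binary: 01110101
0xxxxxxx -> Class A (1-126)
Class A, default mask 255.0.0.0 (/8)


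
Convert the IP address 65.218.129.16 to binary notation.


65 = 01000001
218 = 11011010
129 = 10000001
16 = 00010000
Binary: 01000001.11011010.10000001.00010000


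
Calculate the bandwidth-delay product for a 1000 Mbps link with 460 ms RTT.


BDP = bandwidth * RTT
= 1000 Mbps * 460 ms
= 1000 * 1e6 * 460 / 1000 bits
= 460000000 bits
= 57500000 bytes
= 56152.3438 KB
BDP = 460000000 bits (57500000 bytes)


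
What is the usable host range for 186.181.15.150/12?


Network: 186.176.0.0
Broadcast: 186.191.255.255
First usable = network + 1
Last usable = broadcast - 1
Range: 186.176.0.1 to 186.191.255.254


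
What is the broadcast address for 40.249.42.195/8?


Network: 40.0.0.0/8
Host bits = 24
Set all host bits to 1:
Broadcast: 40.255.255.255


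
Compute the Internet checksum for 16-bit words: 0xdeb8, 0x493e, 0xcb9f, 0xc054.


Sum all words (with carry folding):
+ 0xdeb8 = 0xdeb8
+ 0x493e = 0x27f7
+ 0xcb9f = 0xf396
+ 0xc054 = 0xb3eb
One's complement: ~0xb3eb
Checksum = 0x4c14


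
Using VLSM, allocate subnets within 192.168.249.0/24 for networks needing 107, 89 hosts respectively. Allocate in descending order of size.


107 hosts -> /25 (126 usable): 192.168.249.0/25
89 hosts -> /25 (126 usable): 192.168.249.128/25
Allocation: 192.168.249.0/25 (107 hosts, 126 usable); 192.168.249.128/25 (89 hosts, 126 usable)


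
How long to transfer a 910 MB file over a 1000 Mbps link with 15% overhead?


Effective throughput = 1000 * (1 - 15/100) = 850 Mbps
File size in Mb = 910 * 8 = 7280 Mb
Time = 7280 / 850
Time = 8.5647 seconds


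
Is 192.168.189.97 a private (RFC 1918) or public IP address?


RFC 1918 private ranges:
  10.0.0.0/8 (10.0.0.0 - 10.255.255.255)
  172.16.0.0/12 (172.16.0.0 - 172.31.255.255)
  192.168.0.0/16 (192.168.0.0 - 192.168.255.255)
Private (in 192.168.0.0/16)


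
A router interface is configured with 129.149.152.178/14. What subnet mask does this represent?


/14 means 14 network bits, 18 host bits
Binary: 11111111111111000000000000000000
Mask: 255.252.0.0


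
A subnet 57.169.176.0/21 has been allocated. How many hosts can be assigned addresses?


Host bits = 32 - 21 = 11
Total addresses = 2^11 = 2048
Usable = total - 2 (network and broadcast)
Usable hosts: 2046


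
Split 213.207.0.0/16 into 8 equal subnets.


New prefix = 16 + 3 = 19
Each subnet has 8192 addresses
  213.207.0.0/19
  213.207.32.0/19
  213.207.64.0/19
  213.207.96.0/19
  213.207.128.0/19
  213.207.160.0/19
  213.207.192.0/19
  213.207.224.0/19
Subnets: 213.207.0.0/19, 213.207.32.0/19, 213.207.64.0/19, 213.207.96.0/19, 213.207.128.0/19, 213.207.160.0/19, 213.207.192.0/19, 213.207.224.0/19


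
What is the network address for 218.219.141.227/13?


IP:   11011010.11011011.10001101.11100011
Mask: 11111111.11111000.00000000.00000000
AND operation:
Net:  11011010.11011000.00000000.00000000
Network: 218.216.0.0/13


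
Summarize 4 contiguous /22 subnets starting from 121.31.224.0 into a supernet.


Original prefix: /22
Number of subnets: 4 = 2^2
New prefix = 22 - 2 = 20
Supernet: 121.31.224.0/20


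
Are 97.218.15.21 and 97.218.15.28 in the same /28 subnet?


Mask: 255.255.255.240
97.218.15.21 AND mask = 97.218.15.16
97.218.15.28 AND mask = 97.218.15.16
Yes, same subnet (97.218.15.16)


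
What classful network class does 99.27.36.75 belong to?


First octet: 99
Binary: 01100011
0xxxxxxx -> Class A (1-126)
Class A, default mask 255.0.0.0 (/8)


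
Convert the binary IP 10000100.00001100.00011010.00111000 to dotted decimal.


10000100 = 132
00001100 = 12
00011010 = 26
00111000 = 56
IP: 132.12.26.56


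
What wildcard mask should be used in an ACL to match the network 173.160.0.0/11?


Subnet mask: 255.224.0.0
Wildcard = 255.255.255.255 - subnet mask
255 - 255 = 0
255 - 224 = 31
255 - 0 = 255
255 - 0 = 255
Wildcard: 0.31.255.255


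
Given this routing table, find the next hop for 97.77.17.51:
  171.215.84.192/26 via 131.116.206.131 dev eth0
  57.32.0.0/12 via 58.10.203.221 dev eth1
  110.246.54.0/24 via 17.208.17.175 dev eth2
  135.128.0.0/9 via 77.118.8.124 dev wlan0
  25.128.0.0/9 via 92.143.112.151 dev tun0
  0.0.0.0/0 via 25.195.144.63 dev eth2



Longest prefix match for 97.77.17.51:
  /26 171.215.84.192: no
  /12 57.32.0.0: no
  /24 110.246.54.0: no
  /9 135.128.0.0: no
  /9 25.128.0.0: no
  /0 0.0.0.0: MATCH
Selected: next-hop 25.195.144.63 via eth2 (matched /0)


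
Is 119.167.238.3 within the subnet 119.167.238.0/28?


Subnet network: 119.167.238.0
Test IP AND mask: 119.167.238.0
Yes, 119.167.238.3 is in 119.167.238.0/28


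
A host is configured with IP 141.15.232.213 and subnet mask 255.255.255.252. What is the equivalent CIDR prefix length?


Binary: 11111111.11111111.11111111.11111100
Count leading 1s
Prefix: /30


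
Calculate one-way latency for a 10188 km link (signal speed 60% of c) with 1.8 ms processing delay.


Speed = 0.6 * 3e5 km/s = 180000 km/s
Propagation delay = 10188 / 180000 = 0.0566 s = 56.6 ms
Processing delay = 1.8 ms
Total one-way latency = 58.4 ms


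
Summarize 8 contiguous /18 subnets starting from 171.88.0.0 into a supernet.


Original prefix: /18
Number of subnets: 8 = 2^3
New prefix = 18 - 3 = 15
Supernet: 171.88.0.0/15


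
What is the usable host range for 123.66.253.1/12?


Network: 123.64.0.0
Broadcast: 123.79.255.255
First usable = network + 1
Last usable = broadcast - 1
Range: 123.64.0.1 to 123.79.255.254


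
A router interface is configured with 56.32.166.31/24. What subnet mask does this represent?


/24 means 24 network bits, 8 host bits
Binary: 11111111111111111111111100000000
Mask: 255.255.255.0


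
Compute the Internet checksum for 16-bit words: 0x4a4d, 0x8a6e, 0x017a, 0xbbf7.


Sum all words (with carry folding):
+ 0x4a4d = 0x4a4d
+ 0x8a6e = 0xd4bb
+ 0x017a = 0xd635
+ 0xbbf7 = 0x922d
One's complement: ~0x922d
Checksum = 0x6dd2


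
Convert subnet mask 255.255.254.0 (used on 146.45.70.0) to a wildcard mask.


Subnet mask: 255.255.254.0
Wildcard = 255.255.255.255 - subnet mask
255 - 255 = 0
255 - 255 = 0
255 - 254 = 1
255 - 0 = 255
Wildcard: 0.0.1.255


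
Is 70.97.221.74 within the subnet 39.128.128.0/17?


Subnet network: 39.128.128.0
Test IP AND mask: 70.97.128.0
No, 70.97.221.74 is not in 39.128.128.0/17


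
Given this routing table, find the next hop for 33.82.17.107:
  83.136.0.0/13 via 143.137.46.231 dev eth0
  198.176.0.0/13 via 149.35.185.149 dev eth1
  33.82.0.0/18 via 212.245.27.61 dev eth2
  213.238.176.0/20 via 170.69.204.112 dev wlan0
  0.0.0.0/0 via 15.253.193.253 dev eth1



Longest prefix match for 33.82.17.107:
  /13 83.136.0.0: no
  /13 198.176.0.0: no
  /18 33.82.0.0: MATCH
  /20 213.238.176.0: no
  /0 0.0.0.0: MATCH
Selected: next-hop 212.245.27.61 via eth2 (matched /18)


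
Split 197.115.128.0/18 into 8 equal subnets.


New prefix = 18 + 3 = 21
Each subnet has 2048 addresses
  197.115.128.0/21
  197.115.136.0/21
  197.115.144.0/21
  197.115.152.0/21
  197.115.160.0/21
  197.115.168.0/21
  197.115.176.0/21
  197.115.184.0/21
Subnets: 197.115.128.0/21, 197.115.136.0/21, 197.115.144.0/21, 197.115.152.0/21, 197.115.160.0/21, 197.115.168.0/21, 197.115.176.0/21, 197.115.184.0/21


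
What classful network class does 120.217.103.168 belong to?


First octet: 120
Binary: 01111000
0xxxxxxx -> Class A (1-126)
Class A, default mask 255.0.0.0 (/8)


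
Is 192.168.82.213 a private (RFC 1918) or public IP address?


RFC 1918 private ranges:
  10.0.0.0/8 (10.0.0.0 - 10.255.255.255)
  172.16.0.0/12 (172.16.0.0 - 172.31.255.255)
  192.168.0.0/16 (192.168.0.0 - 192.168.255.255)
Private (in 192.168.0.0/16)


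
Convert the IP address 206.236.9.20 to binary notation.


206 = 11001110
236 = 11101100
9 = 00001001
20 = 00010100
Binary: 11001110.11101100.00001001.00010100


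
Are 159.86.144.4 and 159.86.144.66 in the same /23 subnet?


Mask: 255.255.254.0
159.86.144.4 AND mask = 159.86.144.0
159.86.144.66 AND mask = 159.86.144.0
Yes, same subnet (159.86.144.0)


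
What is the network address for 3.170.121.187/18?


IP:   00000011.10101010.01111001.10111011
Mask: 11111111.11111111.11000000.00000000
AND operation:
Net:  00000011.10101010.01000000.00000000
Network: 3.170.64.0/18


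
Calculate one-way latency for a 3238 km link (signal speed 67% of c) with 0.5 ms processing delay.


Speed = 0.67 * 3e5 km/s = 201000 km/s
Propagation delay = 3238 / 201000 = 0.0161 s = 16.1095 ms
Processing delay = 0.5 ms
Total one-way latency = 16.6095 ms


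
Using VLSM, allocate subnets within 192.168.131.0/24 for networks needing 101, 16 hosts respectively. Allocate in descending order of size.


101 hosts -> /25 (126 usable): 192.168.131.0/25
16 hosts -> /27 (30 usable): 192.168.131.128/27
Allocation: 192.168.131.0/25 (101 hosts, 126 usable); 192.168.131.128/27 (16 hosts, 30 usable)


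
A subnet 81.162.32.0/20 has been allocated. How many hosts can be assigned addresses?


Host bits = 32 - 20 = 12
Total addresses = 2^12 = 4096
Usable = total - 2 (network and broadcast)
Usable hosts: 4094


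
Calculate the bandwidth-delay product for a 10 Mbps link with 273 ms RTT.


BDP = bandwidth * RTT
= 10 Mbps * 273 ms
= 10 * 1e6 * 273 / 1000 bits
= 2730000 bits
= 341250 bytes
= 333.252 KB
BDP = 2730000 bits (341250 bytes)


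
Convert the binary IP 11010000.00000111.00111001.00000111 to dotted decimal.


11010000 = 208
00000111 = 7
00111001 = 57
00000111 = 7
IP: 208.7.57.7


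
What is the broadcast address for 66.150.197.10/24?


Network: 66.150.197.0/24
Host bits = 8
Set all host bits to 1:
Broadcast: 66.150.197.255


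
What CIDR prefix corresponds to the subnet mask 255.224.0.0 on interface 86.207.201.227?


Binary: 11111111.11100000.00000000.00000000
Count leading 1s
Prefix: /11


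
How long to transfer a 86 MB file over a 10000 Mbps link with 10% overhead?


Effective throughput = 10000 * (1 - 10/100) = 9000 Mbps
File size in Mb = 86 * 8 = 688 Mb
Time = 688 / 9000
Time = 0.0764 seconds


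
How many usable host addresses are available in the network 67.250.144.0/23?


Host bits = 32 - 23 = 9
Total addresses = 2^9 = 512
Usable = total - 2 (network and broadcast)
Usable hosts: 510


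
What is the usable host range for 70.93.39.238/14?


Network: 70.92.0.0
Broadcast: 70.95.255.255
First usable = network + 1
Last usable = broadcast - 1
Range: 70.92.0.1 to 70.95.255.254


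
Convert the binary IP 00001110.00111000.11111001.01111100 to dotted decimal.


00001110 = 14
00111000 = 56
11111001 = 249
01111100 = 124
IP: 14.56.249.124


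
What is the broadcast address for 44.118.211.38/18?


Network: 44.118.192.0/18
Host bits = 14
Set all host bits to 1:
Broadcast: 44.118.255.255


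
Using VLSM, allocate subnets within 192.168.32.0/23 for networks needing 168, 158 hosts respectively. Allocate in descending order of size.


168 hosts -> /24 (254 usable): 192.168.32.0/24
158 hosts -> /24 (254 usable): 192.168.33.0/24
Allocation: 192.168.32.0/24 (168 hosts, 254 usable); 192.168.33.0/24 (158 hosts, 254 usable)


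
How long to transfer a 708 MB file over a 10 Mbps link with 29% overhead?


Effective throughput = 10 * (1 - 29/100) = 7.1 Mbps
File size in Mb = 708 * 8 = 5664 Mb
Time = 5664 / 7.1
Time = 797.7465 seconds


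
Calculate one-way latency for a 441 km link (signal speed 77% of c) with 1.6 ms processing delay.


Speed = 0.77 * 3e5 km/s = 231000 km/s
Propagation delay = 441 / 231000 = 0.0019 s = 1.9091 ms
Processing delay = 1.6 ms
Total one-way latency = 3.5091 ms


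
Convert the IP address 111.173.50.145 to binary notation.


111 = 01101111
173 = 10101101
50 = 00110010
145 = 10010001
Binary: 01101111.10101101.00110010.10010001


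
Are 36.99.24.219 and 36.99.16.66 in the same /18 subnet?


Mask: 255.255.192.0
36.99.24.219 AND mask = 36.99.0.0
36.99.16.66 AND mask = 36.99.0.0
Yes, same subnet (36.99.0.0)


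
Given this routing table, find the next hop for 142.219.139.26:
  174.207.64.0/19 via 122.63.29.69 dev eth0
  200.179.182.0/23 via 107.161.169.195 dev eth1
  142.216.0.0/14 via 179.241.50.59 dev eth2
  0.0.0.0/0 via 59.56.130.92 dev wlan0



Longest prefix match for 142.219.139.26:
  /19 174.207.64.0: no
  /23 200.179.182.0: no
  /14 142.216.0.0: MATCH
  /0 0.0.0.0: MATCH
Selected: next-hop 179.241.50.59 via eth2 (matched /14)


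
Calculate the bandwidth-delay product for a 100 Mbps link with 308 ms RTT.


BDP = bandwidth * RTT
= 100 Mbps * 308 ms
= 100 * 1e6 * 308 / 1000 bits
= 30800000 bits
= 3850000 bytes
= 3759.7656 KB
BDP = 30800000 bits (3850000 bytes)


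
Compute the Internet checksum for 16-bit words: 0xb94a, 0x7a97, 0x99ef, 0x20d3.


Sum all words (with carry folding):
+ 0xb94a = 0xb94a
+ 0x7a97 = 0x33e2
+ 0x99ef = 0xcdd1
+ 0x20d3 = 0xeea4
One's complement: ~0xeea4
Checksum = 0x115b


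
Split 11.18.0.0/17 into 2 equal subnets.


New prefix = 17 + 1 = 18
Each subnet has 16384 addresses
  11.18.0.0/18
  11.18.64.0/18
Subnets: 11.18.0.0/18, 11.18.64.0/18


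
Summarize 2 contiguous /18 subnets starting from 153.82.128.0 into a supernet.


Original prefix: /18
Number of subnets: 2 = 2^1
New prefix = 18 - 1 = 17
Supernet: 153.82.128.0/17


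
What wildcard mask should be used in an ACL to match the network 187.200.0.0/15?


Subnet mask: 255.254.0.0
Wildcard = 255.255.255.255 - subnet mask
255 - 255 = 0
255 - 254 = 1
255 - 0 = 255
255 - 0 = 255
Wildcard: 0.1.255.255


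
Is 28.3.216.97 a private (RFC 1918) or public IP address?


RFC 1918 private ranges:
  10.0.0.0/8 (10.0.0.0 - 10.255.255.255)
  172.16.0.0/12 (172.16.0.0 - 172.31.255.255)
  192.168.0.0/16 (192.168.0.0 - 192.168.255.255)
Public (not in any RFC 1918 range)


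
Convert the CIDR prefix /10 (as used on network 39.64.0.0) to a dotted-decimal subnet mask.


/10 means 10 network bits, 22 host bits
Binary: 11111111110000000000000000000000
Mask: 255.192.0.0


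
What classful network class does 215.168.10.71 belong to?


First octet: 215
Binary: 11010111
110xxxxx -> Class C (192-223)
Class C, default mask 255.255.255.0 (/24)


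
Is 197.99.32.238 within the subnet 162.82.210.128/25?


Subnet network: 162.82.210.128
Test IP AND mask: 197.99.32.128
No, 197.99.32.238 is not in 162.82.210.128/25


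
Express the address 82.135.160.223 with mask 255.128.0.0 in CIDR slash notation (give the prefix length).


Binary: 11111111.10000000.00000000.00000000
Count leading 1s
Prefix: /9


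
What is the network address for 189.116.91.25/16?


IP:   10111101.01110100.01011011.00011001
Mask: 11111111.11111111.00000000.00000000
AND operation:
Net:  10111101.01110100.00000000.00000000
Network: 189.116.0.0/16


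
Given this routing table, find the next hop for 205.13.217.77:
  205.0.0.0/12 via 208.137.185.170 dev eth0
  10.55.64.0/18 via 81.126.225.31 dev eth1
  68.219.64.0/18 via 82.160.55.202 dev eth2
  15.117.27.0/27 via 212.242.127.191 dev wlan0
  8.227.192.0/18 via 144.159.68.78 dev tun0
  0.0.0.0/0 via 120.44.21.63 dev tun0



Longest prefix match for 205.13.217.77:
  /12 205.0.0.0: MATCH
  /18 10.55.64.0: no
  /18 68.219.64.0: no
  /27 15.117.27.0: no
  /18 8.227.192.0: no
  /0 0.0.0.0: MATCH
Selected: next-hop 208.137.185.170 via eth0 (matched /12)


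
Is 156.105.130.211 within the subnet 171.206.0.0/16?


Subnet network: 171.206.0.0
Test IP AND mask: 156.105.0.0
No, 156.105.130.211 is not in 171.206.0.0/16


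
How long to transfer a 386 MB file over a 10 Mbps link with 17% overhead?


Effective throughput = 10 * (1 - 17/100) = 8.3 Mbps
File size in Mb = 386 * 8 = 3088 Mb
Time = 3088 / 8.3
Time = 372.0482 seconds


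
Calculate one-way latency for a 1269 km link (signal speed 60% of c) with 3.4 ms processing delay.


Speed = 0.6 * 3e5 km/s = 180000 km/s
Propagation delay = 1269 / 180000 = 0.007 s = 7.05 ms
Processing delay = 3.4 ms
Total one-way latency = 10.45 ms


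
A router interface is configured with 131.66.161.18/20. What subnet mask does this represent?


/20 means 20 network bits, 12 host bits
Binary: 11111111111111111111000000000000
Mask: 255.255.240.0


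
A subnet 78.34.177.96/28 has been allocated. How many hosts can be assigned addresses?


Host bits = 32 - 28 = 4
Total addresses = 2^4 = 16
Usable = total - 2 (network and broadcast)
Usable hosts: 14


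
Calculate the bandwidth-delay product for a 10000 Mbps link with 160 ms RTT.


BDP = bandwidth * RTT
= 10000 Mbps * 160 ms
= 10000 * 1e6 * 160 / 1000 bits
= 1600000000 bits
= 200000000 bytes
= 195312.5 KB
BDP = 1600000000 bits (200000000 bytes)


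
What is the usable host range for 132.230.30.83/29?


Network: 132.230.30.80
Broadcast: 132.230.30.87
First usable = network + 1
Last usable = broadcast - 1
Range: 132.230.30.81 to 132.230.30.86


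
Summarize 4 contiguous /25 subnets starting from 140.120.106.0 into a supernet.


Original prefix: /25
Number of subnets: 4 = 2^2
New prefix = 25 - 2 = 23
Supernet: 140.120.106.0/23


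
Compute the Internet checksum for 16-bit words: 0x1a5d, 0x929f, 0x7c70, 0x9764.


Sum all words (with carry folding):
+ 0x1a5d = 0x1a5d
+ 0x929f = 0xacfc
+ 0x7c70 = 0x296d
+ 0x9764 = 0xc0d1
One's complement: ~0xc0d1
Checksum = 0x3f2e


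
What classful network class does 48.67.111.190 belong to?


First octet: 48
Binary: 00110000
0xxxxxxx -> Class A (1-126)
Class A, default mask 255.0.0.0 (/8)


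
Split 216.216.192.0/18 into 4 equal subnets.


New prefix = 18 + 2 = 20
Each subnet has 4096 addresses
  216.216.192.0/20
  216.216.208.0/20
  216.216.224.0/20
  216.216.240.0/20
Subnets: 216.216.192.0/20, 216.216.208.0/20, 216.216.224.0/20, 216.216.240.0/20


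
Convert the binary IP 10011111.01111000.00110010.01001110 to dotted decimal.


10011111 = 159
01111000 = 120
00110010 = 50
01001110 = 78
IP: 159.120.50.78


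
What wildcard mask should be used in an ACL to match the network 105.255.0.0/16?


Subnet mask: 255.255.0.0
Wildcard = 255.255.255.255 - subnet mask
255 - 255 = 0
255 - 255 = 0
255 - 0 = 255
255 - 0 = 255
Wildcard: 0.0.255.255


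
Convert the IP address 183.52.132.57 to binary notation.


183 = 10110111
52 = 00110100
132 = 10000100
57 = 00111001
Binary: 10110111.00110100.10000100.00111001


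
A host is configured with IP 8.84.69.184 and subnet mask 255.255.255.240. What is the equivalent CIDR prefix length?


Binary: 11111111.11111111.11111111.11110000
Count leading 1s
Prefix: /28


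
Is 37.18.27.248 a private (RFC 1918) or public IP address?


RFC 1918 private ranges:
  10.0.0.0/8 (10.0.0.0 - 10.255.255.255)
  172.16.0.0/12 (172.16.0.0 - 172.31.255.255)
  192.168.0.0/16 (192.168.0.0 - 192.168.255.255)
Public (not in any RFC 1918 range)


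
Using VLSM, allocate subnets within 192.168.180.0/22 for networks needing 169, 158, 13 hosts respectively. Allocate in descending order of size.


169 hosts -> /24 (254 usable): 192.168.180.0/24
158 hosts -> /24 (254 usable): 192.168.181.0/24
13 hosts -> /28 (14 usable): 192.168.182.0/28
Allocation: 192.168.180.0/24 (169 hosts, 254 usable); 192.168.181.0/24 (158 hosts, 254 usable); 192.168.182.0/28 (13 hosts, 14 usable)


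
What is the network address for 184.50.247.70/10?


IP:   10111000.00110010.11110111.01000110
Mask: 11111111.11000000.00000000.00000000
AND operation:
Net:  10111000.00000000.00000000.00000000
Network: 184.0.0.0/10


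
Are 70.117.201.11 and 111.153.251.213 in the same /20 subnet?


Mask: 255.255.240.0
70.117.201.11 AND mask = 70.117.192.0
111.153.251.213 AND mask = 111.153.240.0
No, different subnets (70.117.192.0 vs 111.153.240.0)


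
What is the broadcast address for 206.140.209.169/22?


Network: 206.140.208.0/22
Host bits = 10
Set all host bits to 1:
Broadcast: 206.140.211.255


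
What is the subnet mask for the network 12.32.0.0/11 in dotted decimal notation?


/11 means 11 network bits, 21 host bits
Binary: 11111111111000000000000000000000
Mask: 255.224.0.0


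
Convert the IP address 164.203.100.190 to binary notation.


164 = 10100100
203 = 11001011
100 = 01100100
190 = 10111110
Binary: 10100100.11001011.01100100.10111110


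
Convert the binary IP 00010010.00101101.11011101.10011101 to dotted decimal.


00010010 = 18
00101101 = 45
11011101 = 221
10011101 = 157
IP: 18.45.221.157


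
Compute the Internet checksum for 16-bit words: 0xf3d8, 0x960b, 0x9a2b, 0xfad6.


Sum all words (with carry folding):
+ 0xf3d8 = 0xf3d8
+ 0x960b = 0x89e4
+ 0x9a2b = 0x2410
+ 0xfad6 = 0x1ee7
One's complement: ~0x1ee7
Checksum = 0xe118


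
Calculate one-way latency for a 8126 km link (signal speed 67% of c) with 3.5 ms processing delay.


Speed = 0.67 * 3e5 km/s = 201000 km/s
Propagation delay = 8126 / 201000 = 0.0404 s = 40.4279 ms
Processing delay = 3.5 ms
Total one-way latency = 43.9279 ms


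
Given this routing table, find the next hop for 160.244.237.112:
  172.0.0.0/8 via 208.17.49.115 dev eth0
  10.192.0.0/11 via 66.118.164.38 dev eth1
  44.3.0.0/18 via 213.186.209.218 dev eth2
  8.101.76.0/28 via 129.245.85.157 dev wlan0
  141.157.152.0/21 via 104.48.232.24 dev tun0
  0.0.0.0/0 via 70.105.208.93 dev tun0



Longest prefix match for 160.244.237.112:
  /8 172.0.0.0: no
  /11 10.192.0.0: no
  /18 44.3.0.0: no
  /28 8.101.76.0: no
  /21 141.157.152.0: no
  /0 0.0.0.0: MATCH
Selected: next-hop 70.105.208.93 via tun0 (matched /0)


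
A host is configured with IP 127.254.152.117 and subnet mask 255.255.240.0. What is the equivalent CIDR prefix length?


Binary: 11111111.11111111.11110000.00000000
Count leading 1s
Prefix: /20


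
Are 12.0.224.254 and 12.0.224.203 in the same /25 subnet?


Mask: 255.255.255.128
12.0.224.254 AND mask = 12.0.224.128
12.0.224.203 AND mask = 12.0.224.128
Yes, same subnet (12.0.224.128)


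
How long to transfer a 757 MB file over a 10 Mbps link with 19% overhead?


Effective throughput = 10 * (1 - 19/100) = 8.1 Mbps
File size in Mb = 757 * 8 = 6056 Mb
Time = 6056 / 8.1
Time = 747.6543 seconds


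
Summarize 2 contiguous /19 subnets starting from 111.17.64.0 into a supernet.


Original prefix: /19
Number of subnets: 2 = 2^1
New prefix = 19 - 1 = 18
Supernet: 111.17.64.0/18


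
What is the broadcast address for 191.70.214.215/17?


Network: 191.70.128.0/17
Host bits = 15
Set all host bits to 1:
Broadcast: 191.70.255.255


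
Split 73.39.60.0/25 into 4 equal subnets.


New prefix = 25 + 2 = 27
Each subnet has 32 addresses
  73.39.60.0/27
  73.39.60.32/27
  73.39.60.64/27
  73.39.60.96/27
Subnets: 73.39.60.0/27, 73.39.60.32/27, 73.39.60.64/27, 73.39.60.96/27
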